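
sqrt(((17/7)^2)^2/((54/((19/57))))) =289 * sqrt(2)/882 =0.46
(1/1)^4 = 1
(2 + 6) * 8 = 64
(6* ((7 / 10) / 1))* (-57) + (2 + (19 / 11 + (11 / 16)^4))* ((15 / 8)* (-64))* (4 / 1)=-240568041 / 112640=-2135.72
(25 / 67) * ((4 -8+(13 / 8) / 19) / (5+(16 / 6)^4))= -172125 / 6548312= -0.03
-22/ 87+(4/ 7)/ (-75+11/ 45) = -4601/ 17661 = -0.26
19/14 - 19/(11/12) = -2983/154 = -19.37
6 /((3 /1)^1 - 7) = -3 /2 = -1.50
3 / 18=1 / 6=0.17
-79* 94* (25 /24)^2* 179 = -415391875 /288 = -1442332.90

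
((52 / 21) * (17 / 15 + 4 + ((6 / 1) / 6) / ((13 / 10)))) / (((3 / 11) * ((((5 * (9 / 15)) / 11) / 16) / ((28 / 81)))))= 35653376 / 32805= 1086.83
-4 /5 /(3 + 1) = -1 /5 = -0.20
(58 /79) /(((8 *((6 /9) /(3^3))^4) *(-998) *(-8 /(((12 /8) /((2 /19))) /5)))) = 88.14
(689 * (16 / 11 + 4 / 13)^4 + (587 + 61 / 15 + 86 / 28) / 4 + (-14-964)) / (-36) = -157126501206293 / 972708216480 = -161.54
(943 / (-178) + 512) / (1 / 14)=631351 / 89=7093.83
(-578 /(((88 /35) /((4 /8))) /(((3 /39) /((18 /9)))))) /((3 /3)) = -10115 /2288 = -4.42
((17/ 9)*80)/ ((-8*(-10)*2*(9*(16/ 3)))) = 17/ 864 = 0.02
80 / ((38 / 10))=400 / 19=21.05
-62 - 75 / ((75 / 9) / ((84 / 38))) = -1556 / 19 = -81.89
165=165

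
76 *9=684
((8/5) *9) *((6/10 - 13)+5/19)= -174.77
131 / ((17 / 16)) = 2096 / 17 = 123.29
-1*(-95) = 95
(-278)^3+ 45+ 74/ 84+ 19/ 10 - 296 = -2255946023/ 105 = -21485200.22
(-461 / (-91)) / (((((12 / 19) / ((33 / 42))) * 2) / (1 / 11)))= 0.29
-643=-643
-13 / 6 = -2.17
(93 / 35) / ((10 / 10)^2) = 93 / 35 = 2.66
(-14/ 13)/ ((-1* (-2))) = -7/ 13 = -0.54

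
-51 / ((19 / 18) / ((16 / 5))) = -14688 / 95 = -154.61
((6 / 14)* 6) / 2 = 1.29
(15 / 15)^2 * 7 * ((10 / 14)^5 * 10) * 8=104.12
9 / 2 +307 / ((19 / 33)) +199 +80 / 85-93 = 644.65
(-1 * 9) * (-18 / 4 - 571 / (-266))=2817 / 133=21.18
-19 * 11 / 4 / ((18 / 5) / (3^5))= -28215 / 8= -3526.88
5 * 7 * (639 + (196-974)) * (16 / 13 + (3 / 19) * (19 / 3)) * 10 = -1410850 / 13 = -108526.92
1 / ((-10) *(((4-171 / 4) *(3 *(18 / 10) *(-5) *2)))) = -1 / 20925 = -0.00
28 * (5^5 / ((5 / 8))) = 140000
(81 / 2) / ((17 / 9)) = 729 / 34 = 21.44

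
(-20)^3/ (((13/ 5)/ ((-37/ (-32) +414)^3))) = -1465428702578125/ 6656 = -220166571901.76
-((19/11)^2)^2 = -130321/14641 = -8.90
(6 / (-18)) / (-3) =0.11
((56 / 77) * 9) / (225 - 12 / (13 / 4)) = 312 / 10549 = 0.03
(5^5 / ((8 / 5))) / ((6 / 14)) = 109375 / 24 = 4557.29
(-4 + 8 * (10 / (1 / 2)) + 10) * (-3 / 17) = -498 / 17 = -29.29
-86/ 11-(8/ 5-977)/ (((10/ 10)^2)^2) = 53217/ 55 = 967.58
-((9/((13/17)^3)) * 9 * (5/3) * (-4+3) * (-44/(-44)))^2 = -439907195025/4826809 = -91138.31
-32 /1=-32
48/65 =0.74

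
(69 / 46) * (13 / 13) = 3 / 2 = 1.50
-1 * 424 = -424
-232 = -232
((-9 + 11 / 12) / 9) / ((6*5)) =-97 / 3240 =-0.03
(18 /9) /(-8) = -1 /4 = -0.25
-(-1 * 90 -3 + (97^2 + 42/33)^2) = -10714929916/121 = -88553139.80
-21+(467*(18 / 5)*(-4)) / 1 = -33729 / 5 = -6745.80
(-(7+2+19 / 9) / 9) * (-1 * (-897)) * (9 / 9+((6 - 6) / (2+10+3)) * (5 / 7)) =-29900 / 27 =-1107.41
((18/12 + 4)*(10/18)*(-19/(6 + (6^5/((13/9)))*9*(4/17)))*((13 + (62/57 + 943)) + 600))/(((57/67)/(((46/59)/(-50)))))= 166243830467/1144433103750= 0.15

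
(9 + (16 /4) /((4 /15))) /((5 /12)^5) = 5971968 /3125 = 1911.03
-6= -6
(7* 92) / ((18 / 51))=5474 / 3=1824.67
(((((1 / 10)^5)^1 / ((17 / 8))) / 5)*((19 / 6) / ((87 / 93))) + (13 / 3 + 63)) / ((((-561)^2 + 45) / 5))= 4149416863 / 3879490950000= 0.00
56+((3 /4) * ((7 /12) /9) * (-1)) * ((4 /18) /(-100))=3628807 /64800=56.00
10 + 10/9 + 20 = 280/9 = 31.11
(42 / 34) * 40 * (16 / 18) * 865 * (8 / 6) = 7750400 / 153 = 50656.21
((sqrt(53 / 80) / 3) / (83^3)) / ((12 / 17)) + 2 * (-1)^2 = 17 * sqrt(265) / 411686640 + 2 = 2.00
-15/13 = -1.15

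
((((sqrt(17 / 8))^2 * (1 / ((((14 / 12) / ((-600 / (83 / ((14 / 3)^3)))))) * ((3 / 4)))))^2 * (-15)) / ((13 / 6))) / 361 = -17763558400000 / 290970693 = -61049.30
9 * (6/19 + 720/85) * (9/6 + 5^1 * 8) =1059993/323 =3281.71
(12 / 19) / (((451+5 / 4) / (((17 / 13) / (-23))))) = -272 / 3425643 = -0.00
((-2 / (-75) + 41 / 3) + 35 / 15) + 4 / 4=17.03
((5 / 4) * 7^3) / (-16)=-1715 / 64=-26.80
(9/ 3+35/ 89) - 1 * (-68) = 71.39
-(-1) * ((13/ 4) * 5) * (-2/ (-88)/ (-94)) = -65/ 16544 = -0.00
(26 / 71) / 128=13 / 4544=0.00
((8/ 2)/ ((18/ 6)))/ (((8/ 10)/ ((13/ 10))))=2.17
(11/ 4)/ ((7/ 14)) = 11/ 2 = 5.50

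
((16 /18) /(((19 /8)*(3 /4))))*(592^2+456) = 89835520 /513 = 175117.97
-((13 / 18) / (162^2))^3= -2197 / 105416259632460288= -0.00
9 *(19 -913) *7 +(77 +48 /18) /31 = -5237707 /93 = -56319.43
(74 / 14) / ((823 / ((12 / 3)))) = 148 / 5761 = 0.03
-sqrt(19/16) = -sqrt(19)/4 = -1.09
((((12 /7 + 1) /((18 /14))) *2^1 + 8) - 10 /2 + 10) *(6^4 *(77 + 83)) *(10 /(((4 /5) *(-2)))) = -22320000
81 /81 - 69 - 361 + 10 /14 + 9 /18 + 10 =-5849 /14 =-417.79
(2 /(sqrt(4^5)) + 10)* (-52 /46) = -91 /8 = -11.38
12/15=4/5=0.80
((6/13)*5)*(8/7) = 240/91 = 2.64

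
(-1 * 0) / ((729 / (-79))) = 0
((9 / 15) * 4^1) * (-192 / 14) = -1152 / 35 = -32.91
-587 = -587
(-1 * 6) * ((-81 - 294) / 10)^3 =1265625 / 4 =316406.25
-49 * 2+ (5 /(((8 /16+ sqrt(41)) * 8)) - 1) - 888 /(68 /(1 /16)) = -2212895 /22168+ 5 * sqrt(41) /326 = -99.73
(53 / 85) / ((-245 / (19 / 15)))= -1007 / 312375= -0.00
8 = 8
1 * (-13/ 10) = -13/ 10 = -1.30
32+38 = 70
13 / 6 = 2.17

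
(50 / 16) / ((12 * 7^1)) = 25 / 672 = 0.04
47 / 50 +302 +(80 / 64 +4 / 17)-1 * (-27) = 563423 / 1700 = 331.43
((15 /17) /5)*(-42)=-126 /17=-7.41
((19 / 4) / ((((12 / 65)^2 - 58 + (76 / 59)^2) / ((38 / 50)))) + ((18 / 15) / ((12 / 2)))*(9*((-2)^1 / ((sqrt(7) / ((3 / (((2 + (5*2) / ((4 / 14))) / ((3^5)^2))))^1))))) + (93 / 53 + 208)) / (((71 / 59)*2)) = -2619.63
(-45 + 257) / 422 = 106 / 211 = 0.50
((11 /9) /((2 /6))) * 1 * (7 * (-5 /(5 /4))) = -308 /3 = -102.67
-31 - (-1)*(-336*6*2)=-4063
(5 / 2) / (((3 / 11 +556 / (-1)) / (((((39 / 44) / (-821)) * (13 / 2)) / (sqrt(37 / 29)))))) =2535 * sqrt(1073) / 2971113616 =0.00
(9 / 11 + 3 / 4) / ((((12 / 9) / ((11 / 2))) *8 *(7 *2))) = 207 / 3584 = 0.06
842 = 842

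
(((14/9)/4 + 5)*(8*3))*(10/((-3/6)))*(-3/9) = 7760/9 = 862.22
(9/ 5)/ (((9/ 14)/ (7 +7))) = 196/ 5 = 39.20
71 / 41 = 1.73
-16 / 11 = -1.45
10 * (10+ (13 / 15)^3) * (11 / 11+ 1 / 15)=1150304 / 10125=113.61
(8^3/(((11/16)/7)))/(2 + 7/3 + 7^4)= 10752/4961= 2.17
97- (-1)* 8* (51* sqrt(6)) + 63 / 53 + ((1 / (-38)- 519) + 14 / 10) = 579.95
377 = 377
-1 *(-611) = 611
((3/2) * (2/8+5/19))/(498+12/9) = 351/227696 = 0.00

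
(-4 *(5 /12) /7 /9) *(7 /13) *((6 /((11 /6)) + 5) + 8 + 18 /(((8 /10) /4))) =-5845 /3861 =-1.51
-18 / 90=-0.20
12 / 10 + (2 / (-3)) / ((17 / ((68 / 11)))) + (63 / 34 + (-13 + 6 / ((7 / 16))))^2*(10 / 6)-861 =-7935516833 / 9346260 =-849.06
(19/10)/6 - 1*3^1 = -161/60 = -2.68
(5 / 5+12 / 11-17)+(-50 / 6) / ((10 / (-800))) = 21508 / 33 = 651.76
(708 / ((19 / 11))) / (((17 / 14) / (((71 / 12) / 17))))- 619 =-2753823 / 5491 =-501.52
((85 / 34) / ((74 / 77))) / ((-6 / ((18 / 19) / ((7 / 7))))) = -1155 / 2812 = -0.41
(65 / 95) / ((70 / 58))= 377 / 665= 0.57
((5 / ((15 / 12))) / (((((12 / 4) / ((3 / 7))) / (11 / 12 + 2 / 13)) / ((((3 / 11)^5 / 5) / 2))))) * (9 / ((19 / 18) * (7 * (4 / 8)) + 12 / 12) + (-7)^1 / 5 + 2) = 28771929 / 123840166450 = 0.00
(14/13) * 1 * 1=14/13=1.08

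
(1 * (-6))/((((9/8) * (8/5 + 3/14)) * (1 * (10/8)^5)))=-229376/238125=-0.96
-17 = -17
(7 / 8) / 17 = 7 / 136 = 0.05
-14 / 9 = -1.56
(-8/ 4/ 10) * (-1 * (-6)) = -6/ 5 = -1.20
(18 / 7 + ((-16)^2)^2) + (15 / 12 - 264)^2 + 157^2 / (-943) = 14210632273 / 105616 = 134550.00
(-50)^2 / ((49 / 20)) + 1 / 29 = 1450049 / 1421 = 1020.44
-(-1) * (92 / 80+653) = 13083 / 20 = 654.15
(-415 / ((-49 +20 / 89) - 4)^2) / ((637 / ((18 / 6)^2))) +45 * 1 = 45.00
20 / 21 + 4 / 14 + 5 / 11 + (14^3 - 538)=509977 / 231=2207.69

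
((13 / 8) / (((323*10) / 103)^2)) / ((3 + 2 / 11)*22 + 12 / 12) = 137917 / 5925887200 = 0.00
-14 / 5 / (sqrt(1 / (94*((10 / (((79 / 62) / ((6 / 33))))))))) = -56*sqrt(6330665) / 4345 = -32.43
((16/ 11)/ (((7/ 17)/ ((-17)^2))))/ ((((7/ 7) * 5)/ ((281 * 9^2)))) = 1789196688/ 385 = 4647264.12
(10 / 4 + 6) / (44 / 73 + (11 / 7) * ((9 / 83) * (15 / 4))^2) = 478757944 / 48583667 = 9.85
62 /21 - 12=-190 /21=-9.05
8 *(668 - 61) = 4856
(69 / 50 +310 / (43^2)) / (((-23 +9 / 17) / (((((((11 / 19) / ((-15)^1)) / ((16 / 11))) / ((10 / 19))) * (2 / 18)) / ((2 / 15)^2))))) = 0.02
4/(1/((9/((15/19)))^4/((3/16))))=225194688/625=360311.50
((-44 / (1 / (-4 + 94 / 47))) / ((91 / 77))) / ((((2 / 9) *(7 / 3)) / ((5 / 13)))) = 65340 / 1183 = 55.23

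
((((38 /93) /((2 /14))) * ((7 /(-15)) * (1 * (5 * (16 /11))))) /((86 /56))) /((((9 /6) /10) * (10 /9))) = -1668352 /43989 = -37.93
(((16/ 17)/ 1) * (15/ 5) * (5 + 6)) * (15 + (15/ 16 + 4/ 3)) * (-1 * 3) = -27357/ 17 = -1609.24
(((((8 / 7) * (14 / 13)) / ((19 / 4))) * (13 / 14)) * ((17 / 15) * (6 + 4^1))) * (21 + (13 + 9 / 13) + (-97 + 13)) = -697408 / 5187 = -134.45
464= 464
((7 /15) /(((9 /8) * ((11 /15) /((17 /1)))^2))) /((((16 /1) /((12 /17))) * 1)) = 1190 /121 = 9.83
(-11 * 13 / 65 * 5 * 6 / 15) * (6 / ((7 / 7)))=-132 / 5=-26.40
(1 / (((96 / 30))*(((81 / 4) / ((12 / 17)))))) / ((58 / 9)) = 5 / 2958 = 0.00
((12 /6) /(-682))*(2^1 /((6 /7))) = -7 /1023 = -0.01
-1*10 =-10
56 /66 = 28 /33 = 0.85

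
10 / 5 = 2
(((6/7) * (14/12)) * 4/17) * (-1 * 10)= -40/17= -2.35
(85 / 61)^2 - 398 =-1473733 / 3721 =-396.06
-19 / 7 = -2.71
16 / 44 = 4 / 11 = 0.36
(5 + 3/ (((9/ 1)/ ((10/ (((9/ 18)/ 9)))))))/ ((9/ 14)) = 910/ 9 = 101.11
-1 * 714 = -714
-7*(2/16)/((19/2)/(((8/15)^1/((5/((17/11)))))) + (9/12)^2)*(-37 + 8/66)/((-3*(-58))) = 144823/45442188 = 0.00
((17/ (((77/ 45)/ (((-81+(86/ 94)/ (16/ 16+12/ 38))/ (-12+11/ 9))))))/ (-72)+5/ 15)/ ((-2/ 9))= 3.13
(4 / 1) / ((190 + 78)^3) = 1 / 4812208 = 0.00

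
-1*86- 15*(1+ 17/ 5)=-152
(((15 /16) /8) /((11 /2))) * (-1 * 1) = -15 /704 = -0.02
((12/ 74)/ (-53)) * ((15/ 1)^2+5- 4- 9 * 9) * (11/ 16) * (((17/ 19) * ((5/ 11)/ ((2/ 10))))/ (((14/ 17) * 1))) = -3142875/ 4173008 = -0.75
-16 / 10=-8 / 5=-1.60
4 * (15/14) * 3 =12.86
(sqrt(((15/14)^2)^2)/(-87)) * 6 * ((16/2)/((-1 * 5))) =180/1421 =0.13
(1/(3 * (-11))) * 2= -0.06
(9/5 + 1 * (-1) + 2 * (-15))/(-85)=146/425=0.34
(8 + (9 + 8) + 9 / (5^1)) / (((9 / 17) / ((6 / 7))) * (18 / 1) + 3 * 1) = 1139 / 600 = 1.90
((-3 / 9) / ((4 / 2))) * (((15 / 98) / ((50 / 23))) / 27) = -23 / 52920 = -0.00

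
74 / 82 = 37 / 41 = 0.90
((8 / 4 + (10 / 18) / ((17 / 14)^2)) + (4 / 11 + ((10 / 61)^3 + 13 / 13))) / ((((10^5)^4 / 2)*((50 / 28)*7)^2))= 24319436677 / 50735573367187500000000000000000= 0.00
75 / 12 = 25 / 4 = 6.25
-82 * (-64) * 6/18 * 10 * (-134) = -7032320/3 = -2344106.67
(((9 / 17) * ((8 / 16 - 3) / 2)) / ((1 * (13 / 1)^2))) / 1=-45 / 11492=-0.00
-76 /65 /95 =-4 /325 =-0.01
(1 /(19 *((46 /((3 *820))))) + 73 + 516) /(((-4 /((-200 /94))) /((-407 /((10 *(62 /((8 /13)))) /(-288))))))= 303147535680 /8277217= 36624.33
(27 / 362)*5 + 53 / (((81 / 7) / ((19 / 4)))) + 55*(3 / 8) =5014543 / 117288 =42.75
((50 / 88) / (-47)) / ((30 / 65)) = -325 / 12408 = -0.03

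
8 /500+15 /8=1891 /1000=1.89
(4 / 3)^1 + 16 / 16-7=-14 / 3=-4.67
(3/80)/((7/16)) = 3/35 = 0.09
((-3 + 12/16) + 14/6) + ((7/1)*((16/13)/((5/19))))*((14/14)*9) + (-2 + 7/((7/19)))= 243149/780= 311.73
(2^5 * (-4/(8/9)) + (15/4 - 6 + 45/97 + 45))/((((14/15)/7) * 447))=-195525/115624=-1.69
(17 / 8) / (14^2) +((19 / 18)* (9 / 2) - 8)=-5079 / 1568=-3.24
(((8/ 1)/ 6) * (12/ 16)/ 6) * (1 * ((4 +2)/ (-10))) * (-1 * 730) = 73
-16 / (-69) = 16 / 69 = 0.23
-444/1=-444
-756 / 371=-108 / 53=-2.04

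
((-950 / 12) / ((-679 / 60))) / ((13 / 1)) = 4750 / 8827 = 0.54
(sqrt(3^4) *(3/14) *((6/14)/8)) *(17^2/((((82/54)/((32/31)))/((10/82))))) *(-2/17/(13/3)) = -0.07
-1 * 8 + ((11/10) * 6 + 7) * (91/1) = 6148/5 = 1229.60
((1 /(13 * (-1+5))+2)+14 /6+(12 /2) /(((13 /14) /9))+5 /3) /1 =3337 /52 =64.17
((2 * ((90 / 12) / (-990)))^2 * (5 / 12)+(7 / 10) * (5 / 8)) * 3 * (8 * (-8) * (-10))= 914960 / 1089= 840.18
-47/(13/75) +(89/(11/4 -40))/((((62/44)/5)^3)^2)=-8664923428853225/1719094630097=-5040.40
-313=-313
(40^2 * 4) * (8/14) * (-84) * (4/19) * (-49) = 60211200/19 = 3169010.53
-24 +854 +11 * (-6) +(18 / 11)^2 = 92768 / 121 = 766.68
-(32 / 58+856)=-24840 / 29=-856.55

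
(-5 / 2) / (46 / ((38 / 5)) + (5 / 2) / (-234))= -4446 / 10745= -0.41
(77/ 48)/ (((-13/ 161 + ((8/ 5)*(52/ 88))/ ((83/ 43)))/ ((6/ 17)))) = 56592305/ 40888536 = 1.38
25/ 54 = 0.46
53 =53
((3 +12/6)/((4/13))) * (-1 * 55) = -3575/4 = -893.75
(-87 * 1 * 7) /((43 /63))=-38367 /43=-892.26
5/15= 1/3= 0.33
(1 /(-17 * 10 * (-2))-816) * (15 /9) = -277439 /204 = -1360.00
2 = 2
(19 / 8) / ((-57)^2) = 1 / 1368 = 0.00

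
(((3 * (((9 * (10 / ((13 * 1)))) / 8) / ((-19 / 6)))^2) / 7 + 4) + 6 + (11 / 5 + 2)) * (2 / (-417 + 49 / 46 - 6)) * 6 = -16775178846 / 41444328835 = -0.40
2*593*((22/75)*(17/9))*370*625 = 4102967000/27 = 151961740.74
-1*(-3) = 3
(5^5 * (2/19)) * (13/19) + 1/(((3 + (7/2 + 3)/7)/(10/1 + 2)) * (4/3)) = 4514236/19855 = 227.36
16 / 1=16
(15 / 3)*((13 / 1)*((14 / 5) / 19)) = 182 / 19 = 9.58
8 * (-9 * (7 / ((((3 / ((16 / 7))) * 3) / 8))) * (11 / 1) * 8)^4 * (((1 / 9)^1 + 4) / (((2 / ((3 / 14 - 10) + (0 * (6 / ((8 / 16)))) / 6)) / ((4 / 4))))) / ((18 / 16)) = -1305608115896937611264 / 567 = -2302659816396715363.78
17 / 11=1.55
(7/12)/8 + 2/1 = 199/96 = 2.07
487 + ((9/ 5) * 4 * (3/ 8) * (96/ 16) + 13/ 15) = 7561/ 15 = 504.07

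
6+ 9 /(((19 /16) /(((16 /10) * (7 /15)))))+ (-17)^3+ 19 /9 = -20944208 /4275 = -4899.23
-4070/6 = -2035/3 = -678.33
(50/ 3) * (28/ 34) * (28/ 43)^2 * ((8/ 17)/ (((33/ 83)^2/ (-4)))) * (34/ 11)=-241963724800/ 1129607721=-214.20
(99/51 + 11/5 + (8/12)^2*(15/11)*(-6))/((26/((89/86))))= 10502/522665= 0.02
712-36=676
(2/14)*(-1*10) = -10/7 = -1.43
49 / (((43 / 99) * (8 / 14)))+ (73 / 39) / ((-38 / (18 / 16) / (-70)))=201.30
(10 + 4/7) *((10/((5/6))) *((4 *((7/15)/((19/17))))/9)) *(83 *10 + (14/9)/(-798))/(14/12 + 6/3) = 17140561984/2777895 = 6170.34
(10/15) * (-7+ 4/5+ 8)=6/5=1.20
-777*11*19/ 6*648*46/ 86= -403384212/ 43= -9381028.19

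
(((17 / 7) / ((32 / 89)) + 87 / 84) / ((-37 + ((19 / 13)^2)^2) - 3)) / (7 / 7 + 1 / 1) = -49838945 / 453429312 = -0.11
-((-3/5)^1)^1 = 3/5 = 0.60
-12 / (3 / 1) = -4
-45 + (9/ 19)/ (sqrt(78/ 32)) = -44.70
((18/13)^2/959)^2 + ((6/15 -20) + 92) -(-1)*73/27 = 266321218838459/3546046220535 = 75.10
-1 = -1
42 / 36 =7 / 6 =1.17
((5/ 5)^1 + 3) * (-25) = -100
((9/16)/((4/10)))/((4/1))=45/128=0.35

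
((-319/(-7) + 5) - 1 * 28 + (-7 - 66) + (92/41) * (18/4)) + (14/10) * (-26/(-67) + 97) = 1846220/19229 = 96.01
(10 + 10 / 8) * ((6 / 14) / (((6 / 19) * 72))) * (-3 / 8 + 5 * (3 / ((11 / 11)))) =11115 / 3584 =3.10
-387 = -387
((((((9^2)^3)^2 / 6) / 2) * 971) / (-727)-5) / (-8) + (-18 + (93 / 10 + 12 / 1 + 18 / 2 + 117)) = 457065148317961 / 116320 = 3929377134.78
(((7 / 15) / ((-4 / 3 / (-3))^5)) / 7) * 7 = 137781 / 5120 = 26.91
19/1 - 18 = 1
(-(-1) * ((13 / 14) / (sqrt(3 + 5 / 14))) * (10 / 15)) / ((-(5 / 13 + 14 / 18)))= -0.29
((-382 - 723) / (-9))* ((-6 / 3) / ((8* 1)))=-1105 / 36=-30.69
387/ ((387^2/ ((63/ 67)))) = 7/ 2881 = 0.00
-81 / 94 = -0.86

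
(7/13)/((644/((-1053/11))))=-81/1012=-0.08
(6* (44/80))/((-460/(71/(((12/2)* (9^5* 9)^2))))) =-781/2598351735625200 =-0.00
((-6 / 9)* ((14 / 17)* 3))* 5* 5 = -700 / 17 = -41.18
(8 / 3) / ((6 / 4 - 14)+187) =16 / 1047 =0.02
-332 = -332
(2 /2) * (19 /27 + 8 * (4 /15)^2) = 859 /675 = 1.27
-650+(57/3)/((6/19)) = -3539/6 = -589.83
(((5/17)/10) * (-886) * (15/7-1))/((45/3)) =-3544/1785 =-1.99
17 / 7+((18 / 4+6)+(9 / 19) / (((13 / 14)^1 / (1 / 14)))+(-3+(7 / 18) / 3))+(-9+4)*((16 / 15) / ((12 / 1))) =450500 / 46683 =9.65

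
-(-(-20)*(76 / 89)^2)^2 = -212.69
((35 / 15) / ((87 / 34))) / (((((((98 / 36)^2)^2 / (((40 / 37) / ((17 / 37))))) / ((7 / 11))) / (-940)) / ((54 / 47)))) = -1007769600 / 37530031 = -26.85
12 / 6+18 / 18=3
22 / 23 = 0.96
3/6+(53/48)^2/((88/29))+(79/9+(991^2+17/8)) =22124586701/22528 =982092.80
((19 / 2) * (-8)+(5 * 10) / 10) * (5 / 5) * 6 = -426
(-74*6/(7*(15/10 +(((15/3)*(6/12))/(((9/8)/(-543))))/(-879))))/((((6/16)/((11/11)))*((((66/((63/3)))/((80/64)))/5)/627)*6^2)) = -2039.26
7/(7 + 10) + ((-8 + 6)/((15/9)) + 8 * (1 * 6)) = 4013/85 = 47.21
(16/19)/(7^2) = 16/931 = 0.02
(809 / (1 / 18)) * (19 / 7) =276678 / 7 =39525.43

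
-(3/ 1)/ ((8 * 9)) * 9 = -3/ 8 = -0.38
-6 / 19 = -0.32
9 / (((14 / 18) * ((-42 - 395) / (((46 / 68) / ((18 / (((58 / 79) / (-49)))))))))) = 0.00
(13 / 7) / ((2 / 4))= 26 / 7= 3.71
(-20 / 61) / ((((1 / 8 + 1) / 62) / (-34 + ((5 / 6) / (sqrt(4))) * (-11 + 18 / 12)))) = 1129640 / 1647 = 685.88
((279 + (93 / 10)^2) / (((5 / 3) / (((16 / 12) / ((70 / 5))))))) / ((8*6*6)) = 4061 / 56000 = 0.07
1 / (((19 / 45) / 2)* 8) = 45 / 76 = 0.59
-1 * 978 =-978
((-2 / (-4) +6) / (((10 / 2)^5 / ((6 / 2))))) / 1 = 39 / 6250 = 0.01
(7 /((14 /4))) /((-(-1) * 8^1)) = 0.25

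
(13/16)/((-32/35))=-455/512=-0.89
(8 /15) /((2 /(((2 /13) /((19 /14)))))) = 112 /3705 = 0.03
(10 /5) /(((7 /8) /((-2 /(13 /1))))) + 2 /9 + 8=6446 /819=7.87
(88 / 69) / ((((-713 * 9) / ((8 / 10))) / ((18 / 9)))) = -704 / 2213865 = -0.00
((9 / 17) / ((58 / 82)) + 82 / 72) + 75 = 1364597 / 17748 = 76.89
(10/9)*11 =110/9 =12.22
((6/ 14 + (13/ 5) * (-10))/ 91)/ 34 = -179/ 21658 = -0.01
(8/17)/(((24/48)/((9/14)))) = 72/119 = 0.61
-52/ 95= -0.55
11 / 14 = 0.79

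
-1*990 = -990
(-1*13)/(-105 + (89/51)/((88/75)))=19448/154855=0.13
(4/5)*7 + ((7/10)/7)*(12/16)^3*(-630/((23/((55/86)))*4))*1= 13710529/2531840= 5.42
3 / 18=1 / 6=0.17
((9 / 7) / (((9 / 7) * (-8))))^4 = 1 / 4096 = 0.00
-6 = -6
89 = 89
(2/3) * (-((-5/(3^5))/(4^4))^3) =125/361102068154368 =0.00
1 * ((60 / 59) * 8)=480 / 59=8.14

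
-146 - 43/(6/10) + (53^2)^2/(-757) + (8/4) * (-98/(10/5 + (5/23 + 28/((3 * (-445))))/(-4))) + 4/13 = -75982871405992/7073976507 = -10741.18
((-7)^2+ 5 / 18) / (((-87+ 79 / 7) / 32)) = -49672 / 2385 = -20.83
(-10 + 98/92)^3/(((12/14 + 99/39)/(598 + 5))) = -1269880678521/10025608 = -126663.71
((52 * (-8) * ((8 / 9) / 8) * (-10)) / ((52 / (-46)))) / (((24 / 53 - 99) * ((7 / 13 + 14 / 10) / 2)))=12677600 / 2961441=4.28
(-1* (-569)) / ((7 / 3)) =1707 / 7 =243.86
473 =473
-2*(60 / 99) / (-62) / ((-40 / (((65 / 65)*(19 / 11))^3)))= -6859 / 2723226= -0.00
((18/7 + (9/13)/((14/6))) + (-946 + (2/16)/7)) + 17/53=-36376735/38584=-942.79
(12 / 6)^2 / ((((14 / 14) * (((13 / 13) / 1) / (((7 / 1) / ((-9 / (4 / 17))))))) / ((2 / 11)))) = -224 / 1683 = -0.13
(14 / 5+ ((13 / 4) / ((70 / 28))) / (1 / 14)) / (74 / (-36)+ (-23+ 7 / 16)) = -3024 / 3545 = -0.85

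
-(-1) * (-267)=-267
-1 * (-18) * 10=180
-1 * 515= -515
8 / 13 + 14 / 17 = 318 / 221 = 1.44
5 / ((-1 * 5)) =-1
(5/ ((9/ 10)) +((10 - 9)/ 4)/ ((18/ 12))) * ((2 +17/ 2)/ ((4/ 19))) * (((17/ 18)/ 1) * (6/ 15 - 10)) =-232883/ 90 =-2587.59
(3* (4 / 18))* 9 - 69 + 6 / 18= -188 / 3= -62.67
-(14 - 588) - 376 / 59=33490 / 59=567.63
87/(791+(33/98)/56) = 477456/4341041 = 0.11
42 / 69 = 14 / 23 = 0.61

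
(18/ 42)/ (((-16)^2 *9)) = 1/ 5376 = 0.00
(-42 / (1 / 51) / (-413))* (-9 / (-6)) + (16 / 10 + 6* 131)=234637 / 295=795.38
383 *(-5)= -1915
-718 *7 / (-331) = 5026 / 331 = 15.18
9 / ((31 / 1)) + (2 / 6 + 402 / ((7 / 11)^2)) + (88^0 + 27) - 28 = 4526548 / 4557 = 993.32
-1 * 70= -70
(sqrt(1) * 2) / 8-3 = -11 / 4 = -2.75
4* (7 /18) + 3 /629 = 8833 /5661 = 1.56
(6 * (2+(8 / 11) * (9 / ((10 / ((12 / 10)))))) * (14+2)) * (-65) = -955968 / 55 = -17381.24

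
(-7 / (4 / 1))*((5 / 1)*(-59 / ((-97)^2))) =2065 / 37636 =0.05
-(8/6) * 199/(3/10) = -7960/9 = -884.44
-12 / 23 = -0.52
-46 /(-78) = 23 /39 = 0.59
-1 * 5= -5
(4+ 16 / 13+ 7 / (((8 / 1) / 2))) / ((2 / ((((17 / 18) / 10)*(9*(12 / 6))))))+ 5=11371 / 1040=10.93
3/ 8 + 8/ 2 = 35/ 8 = 4.38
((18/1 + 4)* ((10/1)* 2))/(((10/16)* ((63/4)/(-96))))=-90112/21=-4291.05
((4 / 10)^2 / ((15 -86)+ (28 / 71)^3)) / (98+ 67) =-1431644 / 104732632125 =-0.00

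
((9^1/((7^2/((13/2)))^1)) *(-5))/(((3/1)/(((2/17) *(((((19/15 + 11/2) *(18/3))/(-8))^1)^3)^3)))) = 465943082217798270813/891289600000000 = 522774.06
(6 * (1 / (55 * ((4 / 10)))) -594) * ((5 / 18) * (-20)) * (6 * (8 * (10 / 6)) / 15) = 1741600 / 99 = 17591.92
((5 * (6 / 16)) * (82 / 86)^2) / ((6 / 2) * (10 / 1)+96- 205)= -25215 / 1168568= -0.02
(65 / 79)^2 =4225 / 6241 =0.68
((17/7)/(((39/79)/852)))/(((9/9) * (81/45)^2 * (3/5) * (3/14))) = 95353000/9477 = 10061.52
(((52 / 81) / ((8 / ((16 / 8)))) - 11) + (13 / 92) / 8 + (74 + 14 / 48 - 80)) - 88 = -6231671 / 59616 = -104.53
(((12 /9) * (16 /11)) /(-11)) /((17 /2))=-128 /6171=-0.02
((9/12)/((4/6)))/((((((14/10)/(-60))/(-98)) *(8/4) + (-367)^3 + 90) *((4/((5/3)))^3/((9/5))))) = -39375/13286991782272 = -0.00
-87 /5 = -17.40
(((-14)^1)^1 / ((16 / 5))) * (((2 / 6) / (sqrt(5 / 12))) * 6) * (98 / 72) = -343 * sqrt(15) / 72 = -18.45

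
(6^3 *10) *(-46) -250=-99610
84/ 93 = 0.90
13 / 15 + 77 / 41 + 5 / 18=11153 / 3690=3.02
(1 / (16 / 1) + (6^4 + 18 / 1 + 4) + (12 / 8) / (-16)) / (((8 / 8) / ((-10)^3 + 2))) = -21045325 / 16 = -1315332.81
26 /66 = 13 /33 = 0.39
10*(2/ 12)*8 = 40/ 3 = 13.33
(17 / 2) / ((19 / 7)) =119 / 38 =3.13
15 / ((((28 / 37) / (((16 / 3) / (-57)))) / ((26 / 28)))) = -4810 / 2793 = -1.72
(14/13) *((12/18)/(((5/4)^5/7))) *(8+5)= 200704/9375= 21.41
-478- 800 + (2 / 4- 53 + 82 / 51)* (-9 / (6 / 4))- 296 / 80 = -165979 / 170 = -976.35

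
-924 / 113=-8.18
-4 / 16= -1 / 4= -0.25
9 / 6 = 1.50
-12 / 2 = -6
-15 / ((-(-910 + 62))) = -15 / 848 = -0.02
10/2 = 5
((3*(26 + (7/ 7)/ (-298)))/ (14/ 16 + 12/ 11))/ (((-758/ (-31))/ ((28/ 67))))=443810136/ 654555361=0.68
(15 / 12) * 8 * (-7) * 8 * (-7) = 3920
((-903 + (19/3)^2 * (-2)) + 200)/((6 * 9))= -7049/486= -14.50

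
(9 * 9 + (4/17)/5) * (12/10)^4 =8928144/53125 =168.06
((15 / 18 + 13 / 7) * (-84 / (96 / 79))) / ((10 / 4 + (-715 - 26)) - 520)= 8927 / 60408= 0.15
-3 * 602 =-1806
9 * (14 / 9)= 14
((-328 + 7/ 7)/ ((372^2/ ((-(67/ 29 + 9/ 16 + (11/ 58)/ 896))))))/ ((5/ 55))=59673031/ 799059968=0.07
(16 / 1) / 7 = 16 / 7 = 2.29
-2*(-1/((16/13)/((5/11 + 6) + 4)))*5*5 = 424.72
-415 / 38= -10.92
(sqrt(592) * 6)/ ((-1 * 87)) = -8 * sqrt(37)/ 29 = -1.68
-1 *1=-1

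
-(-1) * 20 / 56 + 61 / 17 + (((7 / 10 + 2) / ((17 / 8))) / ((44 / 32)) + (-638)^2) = 5328269701 / 13090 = 407048.87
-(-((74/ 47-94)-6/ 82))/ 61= -178245/ 117547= -1.52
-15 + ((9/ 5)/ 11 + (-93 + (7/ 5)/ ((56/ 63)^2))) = -373347/ 3520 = -106.06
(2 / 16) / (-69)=-1 / 552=-0.00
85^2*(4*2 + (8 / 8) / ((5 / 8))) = 69360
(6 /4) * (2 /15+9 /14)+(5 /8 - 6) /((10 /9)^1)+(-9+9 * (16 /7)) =4423 /560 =7.90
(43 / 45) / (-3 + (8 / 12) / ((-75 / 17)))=-215 / 709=-0.30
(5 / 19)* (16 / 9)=80 / 171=0.47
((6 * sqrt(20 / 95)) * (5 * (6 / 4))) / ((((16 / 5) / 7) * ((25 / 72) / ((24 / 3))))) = 4536 * sqrt(19) / 19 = 1040.63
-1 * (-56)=56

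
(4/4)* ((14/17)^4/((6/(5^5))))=60025000/250563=239.56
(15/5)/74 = 3/74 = 0.04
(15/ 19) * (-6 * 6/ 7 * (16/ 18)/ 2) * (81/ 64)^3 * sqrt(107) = -37.84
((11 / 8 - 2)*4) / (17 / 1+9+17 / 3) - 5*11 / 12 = -1063 / 228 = -4.66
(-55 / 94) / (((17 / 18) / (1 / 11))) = -45 / 799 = -0.06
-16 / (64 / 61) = -61 / 4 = -15.25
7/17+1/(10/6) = 86/85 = 1.01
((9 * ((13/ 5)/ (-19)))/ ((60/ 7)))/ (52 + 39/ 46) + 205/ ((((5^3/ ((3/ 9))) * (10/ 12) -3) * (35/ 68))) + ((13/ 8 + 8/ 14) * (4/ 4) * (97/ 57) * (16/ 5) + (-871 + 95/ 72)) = -23732913944809/ 27711268200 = -856.44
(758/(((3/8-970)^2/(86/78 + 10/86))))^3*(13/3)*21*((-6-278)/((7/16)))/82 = -2215126538771122884857298944/3240428482852074357677326076074569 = -0.00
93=93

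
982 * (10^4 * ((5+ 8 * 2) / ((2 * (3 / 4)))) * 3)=412440000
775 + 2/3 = 2327/3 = 775.67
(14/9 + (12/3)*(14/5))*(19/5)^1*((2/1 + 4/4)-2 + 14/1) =10906/15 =727.07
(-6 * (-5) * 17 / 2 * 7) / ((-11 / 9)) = -1460.45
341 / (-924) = -31 / 84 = -0.37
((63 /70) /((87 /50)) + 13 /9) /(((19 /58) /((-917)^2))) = 861070336 /171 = 5035499.04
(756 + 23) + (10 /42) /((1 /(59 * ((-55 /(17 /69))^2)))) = 1417775042 /2023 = 700828.00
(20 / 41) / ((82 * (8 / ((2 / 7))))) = 5 / 23534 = 0.00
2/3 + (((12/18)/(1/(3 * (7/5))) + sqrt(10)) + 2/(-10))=sqrt(10) + 49/15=6.43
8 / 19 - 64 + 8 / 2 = -1132 / 19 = -59.58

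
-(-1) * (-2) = -2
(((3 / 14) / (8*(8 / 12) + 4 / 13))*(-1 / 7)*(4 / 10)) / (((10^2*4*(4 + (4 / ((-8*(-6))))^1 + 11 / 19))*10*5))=-0.00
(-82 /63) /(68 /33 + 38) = -451 /13881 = -0.03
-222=-222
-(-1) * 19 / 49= 19 / 49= 0.39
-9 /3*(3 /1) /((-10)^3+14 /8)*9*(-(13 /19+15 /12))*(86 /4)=-3.37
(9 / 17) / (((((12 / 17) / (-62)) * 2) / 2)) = -93 / 2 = -46.50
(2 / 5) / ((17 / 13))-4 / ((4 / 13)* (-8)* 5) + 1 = 1109 / 680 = 1.63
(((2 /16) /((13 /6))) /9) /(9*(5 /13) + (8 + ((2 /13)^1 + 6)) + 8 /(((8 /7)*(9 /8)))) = 0.00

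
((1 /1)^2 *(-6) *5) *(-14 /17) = 24.71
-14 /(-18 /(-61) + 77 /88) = -6832 /571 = -11.96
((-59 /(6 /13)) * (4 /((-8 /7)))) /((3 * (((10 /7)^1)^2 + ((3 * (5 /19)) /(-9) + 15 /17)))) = 52.60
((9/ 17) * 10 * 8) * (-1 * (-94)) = 67680/ 17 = 3981.18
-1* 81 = -81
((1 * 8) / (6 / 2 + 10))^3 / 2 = 256 / 2197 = 0.12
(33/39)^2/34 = 121/5746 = 0.02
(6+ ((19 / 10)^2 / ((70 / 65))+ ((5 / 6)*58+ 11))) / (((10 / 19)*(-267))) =-5481101 / 11214000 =-0.49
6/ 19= 0.32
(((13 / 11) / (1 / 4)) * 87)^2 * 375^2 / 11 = 2878112250000 / 1331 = 2162368332.08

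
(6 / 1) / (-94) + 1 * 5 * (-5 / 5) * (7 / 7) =-238 / 47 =-5.06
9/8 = 1.12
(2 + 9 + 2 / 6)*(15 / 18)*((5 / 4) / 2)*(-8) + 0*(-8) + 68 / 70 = -14569 / 315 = -46.25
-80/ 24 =-10/ 3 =-3.33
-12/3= -4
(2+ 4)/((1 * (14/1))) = 3/7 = 0.43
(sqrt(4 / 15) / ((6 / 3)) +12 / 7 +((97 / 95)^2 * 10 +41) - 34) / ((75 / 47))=47 * sqrt(15) / 1125 +11366057 / 947625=12.16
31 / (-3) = -31 / 3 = -10.33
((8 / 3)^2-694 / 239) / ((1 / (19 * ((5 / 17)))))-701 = -24773717 / 36567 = -677.49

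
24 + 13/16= 24.81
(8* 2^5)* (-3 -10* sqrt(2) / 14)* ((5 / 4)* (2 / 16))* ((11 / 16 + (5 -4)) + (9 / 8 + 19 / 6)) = -1435 / 2 -1025* sqrt(2) / 6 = -959.09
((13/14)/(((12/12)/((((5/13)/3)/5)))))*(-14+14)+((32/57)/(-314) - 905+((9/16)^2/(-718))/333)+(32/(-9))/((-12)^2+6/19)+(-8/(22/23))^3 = -496458537587027926199/333178836067072512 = -1490.07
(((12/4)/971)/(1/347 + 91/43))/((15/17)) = 14921/9030300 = 0.00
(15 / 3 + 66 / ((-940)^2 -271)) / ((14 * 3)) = 1472237 / 12366606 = 0.12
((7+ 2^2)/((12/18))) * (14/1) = 231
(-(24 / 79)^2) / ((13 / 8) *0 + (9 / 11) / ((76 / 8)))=-6688 / 6241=-1.07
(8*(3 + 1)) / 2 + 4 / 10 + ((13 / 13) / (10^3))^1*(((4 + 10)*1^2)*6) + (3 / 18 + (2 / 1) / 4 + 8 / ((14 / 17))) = 141041 / 5250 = 26.86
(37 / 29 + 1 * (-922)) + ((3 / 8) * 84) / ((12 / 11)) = -206909 / 232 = -891.85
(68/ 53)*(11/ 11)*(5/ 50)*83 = 2822/ 265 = 10.65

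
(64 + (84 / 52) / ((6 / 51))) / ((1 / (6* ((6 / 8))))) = 18189 / 52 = 349.79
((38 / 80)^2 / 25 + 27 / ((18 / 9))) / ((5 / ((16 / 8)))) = 540361 / 100000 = 5.40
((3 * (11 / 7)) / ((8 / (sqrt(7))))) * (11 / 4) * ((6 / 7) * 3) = 3267 * sqrt(7) / 784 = 11.03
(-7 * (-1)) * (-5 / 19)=-35 / 19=-1.84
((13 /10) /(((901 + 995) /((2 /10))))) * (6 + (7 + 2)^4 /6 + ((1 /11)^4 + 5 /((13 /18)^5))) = 12230638081253 /79283439549600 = 0.15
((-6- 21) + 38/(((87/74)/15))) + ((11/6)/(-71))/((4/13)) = 22619861/49416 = 457.74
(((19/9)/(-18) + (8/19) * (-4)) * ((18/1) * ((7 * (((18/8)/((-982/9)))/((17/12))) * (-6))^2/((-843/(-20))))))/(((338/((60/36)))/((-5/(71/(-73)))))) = -32533481216250/4463399918820349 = -0.01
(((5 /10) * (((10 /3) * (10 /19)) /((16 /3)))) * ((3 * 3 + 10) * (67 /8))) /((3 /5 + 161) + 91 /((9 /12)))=0.09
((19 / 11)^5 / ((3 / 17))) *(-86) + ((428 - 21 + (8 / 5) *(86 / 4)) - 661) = -18630785684 / 2415765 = -7712.17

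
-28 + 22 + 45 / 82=-447 / 82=-5.45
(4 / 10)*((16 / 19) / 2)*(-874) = -736 / 5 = -147.20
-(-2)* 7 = 14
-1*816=-816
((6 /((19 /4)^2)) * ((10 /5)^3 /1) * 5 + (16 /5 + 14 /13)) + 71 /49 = 16.36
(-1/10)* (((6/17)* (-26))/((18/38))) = 494/255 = 1.94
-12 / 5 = -2.40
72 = 72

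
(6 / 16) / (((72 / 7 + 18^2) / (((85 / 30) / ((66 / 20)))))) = 119 / 123552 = 0.00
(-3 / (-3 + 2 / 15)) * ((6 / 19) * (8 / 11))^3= 4976640 / 392561147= 0.01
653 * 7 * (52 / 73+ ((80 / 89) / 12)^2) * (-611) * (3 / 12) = -2608710048217 / 5204097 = -501280.06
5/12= 0.42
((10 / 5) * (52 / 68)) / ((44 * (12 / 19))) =0.06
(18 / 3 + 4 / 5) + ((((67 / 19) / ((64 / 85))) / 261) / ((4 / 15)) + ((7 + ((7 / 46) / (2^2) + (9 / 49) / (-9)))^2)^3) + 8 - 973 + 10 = 526029085169063621268413145305497 / 4439420428195334202218250240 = 118490.49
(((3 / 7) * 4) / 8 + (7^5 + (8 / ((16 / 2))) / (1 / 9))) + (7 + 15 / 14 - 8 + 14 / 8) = 470905 / 28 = 16818.04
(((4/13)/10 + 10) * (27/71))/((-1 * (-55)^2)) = -17604/13960375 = -0.00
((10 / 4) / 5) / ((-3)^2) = 1 / 18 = 0.06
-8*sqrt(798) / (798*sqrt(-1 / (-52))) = -8*sqrt(10374) / 399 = -2.04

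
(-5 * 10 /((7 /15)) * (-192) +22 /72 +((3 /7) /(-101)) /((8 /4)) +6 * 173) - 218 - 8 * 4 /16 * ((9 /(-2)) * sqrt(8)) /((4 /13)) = 117 * sqrt(2) /2 +544462363 /25452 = 21474.46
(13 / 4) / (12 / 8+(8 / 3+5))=39 / 110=0.35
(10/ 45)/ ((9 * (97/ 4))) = 8/ 7857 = 0.00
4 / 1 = 4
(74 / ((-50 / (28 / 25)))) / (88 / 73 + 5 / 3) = -6132 / 10625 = -0.58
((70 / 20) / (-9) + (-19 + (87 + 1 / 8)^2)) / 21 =4361113 / 12096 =360.54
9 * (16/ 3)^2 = 256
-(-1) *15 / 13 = 15 / 13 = 1.15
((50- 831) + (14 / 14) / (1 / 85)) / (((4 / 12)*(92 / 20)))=-10440 / 23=-453.91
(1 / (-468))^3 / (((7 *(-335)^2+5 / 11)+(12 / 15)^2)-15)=-275 / 22143701559200832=-0.00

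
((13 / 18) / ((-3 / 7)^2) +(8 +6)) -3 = 2419 / 162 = 14.93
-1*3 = -3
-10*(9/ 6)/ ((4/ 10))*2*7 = -525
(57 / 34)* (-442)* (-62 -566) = 465348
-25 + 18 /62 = -766 /31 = -24.71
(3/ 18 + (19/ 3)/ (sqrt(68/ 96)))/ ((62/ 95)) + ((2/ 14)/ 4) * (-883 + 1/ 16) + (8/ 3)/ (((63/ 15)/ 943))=578.98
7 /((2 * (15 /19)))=133 /30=4.43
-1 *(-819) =819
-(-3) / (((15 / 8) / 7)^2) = 3136 / 75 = 41.81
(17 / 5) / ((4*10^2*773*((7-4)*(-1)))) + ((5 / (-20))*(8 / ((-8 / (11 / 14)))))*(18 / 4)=14348753 / 16233000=0.88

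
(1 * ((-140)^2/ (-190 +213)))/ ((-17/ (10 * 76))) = -14896000/ 391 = -38097.19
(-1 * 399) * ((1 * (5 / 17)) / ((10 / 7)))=-2793 / 34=-82.15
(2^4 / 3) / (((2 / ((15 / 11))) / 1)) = 40 / 11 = 3.64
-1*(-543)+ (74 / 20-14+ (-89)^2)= 84537 / 10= 8453.70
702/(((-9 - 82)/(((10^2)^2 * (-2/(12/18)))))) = 1620000/7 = 231428.57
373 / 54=6.91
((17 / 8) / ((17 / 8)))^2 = 1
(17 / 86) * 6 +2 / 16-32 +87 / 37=-360681 / 12728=-28.34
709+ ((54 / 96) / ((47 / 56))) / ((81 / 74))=709.61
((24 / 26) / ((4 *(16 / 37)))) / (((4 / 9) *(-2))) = -999 / 1664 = -0.60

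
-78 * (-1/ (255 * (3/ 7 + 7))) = 7/ 170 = 0.04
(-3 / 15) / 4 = -1 / 20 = -0.05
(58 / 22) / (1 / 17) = 493 / 11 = 44.82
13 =13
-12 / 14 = -6 / 7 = -0.86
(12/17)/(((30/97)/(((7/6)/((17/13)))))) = 2.04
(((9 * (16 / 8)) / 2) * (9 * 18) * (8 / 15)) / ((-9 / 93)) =-40176 / 5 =-8035.20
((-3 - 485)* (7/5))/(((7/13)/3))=-19032/5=-3806.40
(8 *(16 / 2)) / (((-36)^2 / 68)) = 272 / 81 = 3.36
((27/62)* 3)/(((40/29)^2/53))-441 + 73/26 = -518157431/1289600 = -401.80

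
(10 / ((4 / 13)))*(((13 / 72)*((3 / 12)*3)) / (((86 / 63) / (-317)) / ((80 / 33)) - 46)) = -9375275 / 97994824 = -0.10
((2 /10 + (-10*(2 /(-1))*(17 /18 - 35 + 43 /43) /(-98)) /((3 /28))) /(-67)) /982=-8527 /8882190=-0.00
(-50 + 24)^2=676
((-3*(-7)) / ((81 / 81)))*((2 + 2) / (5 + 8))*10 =840 / 13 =64.62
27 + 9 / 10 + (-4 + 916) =9399 / 10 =939.90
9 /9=1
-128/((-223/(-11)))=-1408/223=-6.31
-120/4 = -30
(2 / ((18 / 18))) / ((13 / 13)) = 2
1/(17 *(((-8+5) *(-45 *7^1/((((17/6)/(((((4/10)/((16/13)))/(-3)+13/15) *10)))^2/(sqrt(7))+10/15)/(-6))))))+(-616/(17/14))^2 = 632545562863/2457945 - 34 *sqrt(7)/164336445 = 257347.32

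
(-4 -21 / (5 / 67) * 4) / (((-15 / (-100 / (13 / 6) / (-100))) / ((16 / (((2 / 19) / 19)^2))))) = 5888424064 / 325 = 18118227.89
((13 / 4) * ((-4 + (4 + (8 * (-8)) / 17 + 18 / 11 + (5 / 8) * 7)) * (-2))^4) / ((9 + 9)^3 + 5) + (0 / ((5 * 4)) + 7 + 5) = 6874346803231873 / 562228327924736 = 12.23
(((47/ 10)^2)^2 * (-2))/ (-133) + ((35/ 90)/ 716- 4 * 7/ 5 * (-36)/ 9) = 15929601983/ 535657500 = 29.74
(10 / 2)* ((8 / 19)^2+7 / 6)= 14555 / 2166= 6.72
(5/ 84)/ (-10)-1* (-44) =7391/ 168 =43.99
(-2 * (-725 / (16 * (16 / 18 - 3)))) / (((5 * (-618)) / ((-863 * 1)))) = -375405 / 31312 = -11.99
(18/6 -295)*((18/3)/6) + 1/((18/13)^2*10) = -945911/3240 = -291.95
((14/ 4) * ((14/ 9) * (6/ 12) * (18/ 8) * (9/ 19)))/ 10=441/ 1520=0.29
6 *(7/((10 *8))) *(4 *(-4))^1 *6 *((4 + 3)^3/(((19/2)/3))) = -518616/95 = -5459.12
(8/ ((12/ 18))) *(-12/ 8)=-18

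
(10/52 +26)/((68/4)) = 1.54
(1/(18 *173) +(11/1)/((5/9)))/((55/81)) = 2774619/95150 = 29.16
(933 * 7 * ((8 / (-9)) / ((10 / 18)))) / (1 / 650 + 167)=-6792240 / 108551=-62.57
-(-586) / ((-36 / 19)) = -5567 / 18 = -309.28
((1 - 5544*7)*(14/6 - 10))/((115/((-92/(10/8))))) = -14280976/75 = -190413.01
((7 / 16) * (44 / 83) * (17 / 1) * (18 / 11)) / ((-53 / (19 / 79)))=-20349 / 695042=-0.03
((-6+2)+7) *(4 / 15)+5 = 29 / 5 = 5.80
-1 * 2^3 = -8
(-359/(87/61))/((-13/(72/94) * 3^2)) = 87596/53157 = 1.65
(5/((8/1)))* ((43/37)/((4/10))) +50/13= 43575/7696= 5.66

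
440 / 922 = 0.48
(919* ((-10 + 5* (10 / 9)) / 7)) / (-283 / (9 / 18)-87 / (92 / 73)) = 3381920 / 3680649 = 0.92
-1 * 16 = -16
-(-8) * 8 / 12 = 16 / 3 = 5.33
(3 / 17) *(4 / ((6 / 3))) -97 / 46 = -1373 / 782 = -1.76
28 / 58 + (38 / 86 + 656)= 656.92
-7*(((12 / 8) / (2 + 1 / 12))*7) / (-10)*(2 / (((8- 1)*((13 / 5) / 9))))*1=3.49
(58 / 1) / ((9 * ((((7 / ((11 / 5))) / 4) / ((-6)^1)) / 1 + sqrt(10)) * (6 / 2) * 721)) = 5104 / 128989269 + 449152 * sqrt(10) / 1504874805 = 0.00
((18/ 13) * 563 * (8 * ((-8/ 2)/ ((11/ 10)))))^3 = -11662308417104.49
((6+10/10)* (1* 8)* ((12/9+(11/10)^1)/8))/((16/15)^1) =511/32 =15.97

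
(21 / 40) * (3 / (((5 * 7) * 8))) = 9 / 1600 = 0.01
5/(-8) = -5/8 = -0.62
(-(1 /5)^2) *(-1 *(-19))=-19 /25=-0.76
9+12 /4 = 12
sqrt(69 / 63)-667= -667+sqrt(483) / 21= -665.95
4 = 4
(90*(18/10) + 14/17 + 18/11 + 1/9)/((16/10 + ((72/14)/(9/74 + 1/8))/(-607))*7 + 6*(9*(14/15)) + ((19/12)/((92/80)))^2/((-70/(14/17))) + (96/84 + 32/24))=227233680414545/88111240717357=2.58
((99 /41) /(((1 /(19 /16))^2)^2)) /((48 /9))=38705337 /42991616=0.90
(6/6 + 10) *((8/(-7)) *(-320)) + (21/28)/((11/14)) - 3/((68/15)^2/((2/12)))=2865322883/712096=4023.79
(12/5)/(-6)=-2/5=-0.40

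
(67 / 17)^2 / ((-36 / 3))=-4489 / 3468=-1.29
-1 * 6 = -6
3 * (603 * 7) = 12663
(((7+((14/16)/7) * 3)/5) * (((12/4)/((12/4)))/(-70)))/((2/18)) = -531/2800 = -0.19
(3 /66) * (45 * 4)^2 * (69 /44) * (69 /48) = 3213675 /968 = 3319.91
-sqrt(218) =-14.76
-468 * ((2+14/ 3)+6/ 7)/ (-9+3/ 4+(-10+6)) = 98592/ 343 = 287.44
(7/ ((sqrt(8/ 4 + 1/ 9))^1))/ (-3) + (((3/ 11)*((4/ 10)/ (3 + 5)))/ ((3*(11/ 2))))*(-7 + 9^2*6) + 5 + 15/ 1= 24679/ 1210 - 7*sqrt(19)/ 19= 18.79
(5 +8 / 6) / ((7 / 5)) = 95 / 21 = 4.52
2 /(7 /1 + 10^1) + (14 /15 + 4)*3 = 1268 /85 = 14.92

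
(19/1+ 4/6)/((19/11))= 649/57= 11.39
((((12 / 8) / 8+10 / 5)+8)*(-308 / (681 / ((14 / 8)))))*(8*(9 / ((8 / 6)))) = -790713 / 1816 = -435.41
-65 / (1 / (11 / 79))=-715 / 79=-9.05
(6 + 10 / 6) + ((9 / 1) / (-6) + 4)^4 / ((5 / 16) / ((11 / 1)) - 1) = -5564 / 171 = -32.54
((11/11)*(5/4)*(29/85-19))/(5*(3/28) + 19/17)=-11102/787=-14.11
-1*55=-55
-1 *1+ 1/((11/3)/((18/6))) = -2/11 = -0.18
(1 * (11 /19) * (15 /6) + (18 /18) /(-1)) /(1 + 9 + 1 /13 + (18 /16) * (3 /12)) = 3536 /81871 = 0.04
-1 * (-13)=13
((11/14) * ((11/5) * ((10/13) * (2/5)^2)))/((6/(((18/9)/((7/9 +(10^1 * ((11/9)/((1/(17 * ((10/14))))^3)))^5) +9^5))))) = 1615285233889310907/114306435266364966070879001156303905418450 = 0.00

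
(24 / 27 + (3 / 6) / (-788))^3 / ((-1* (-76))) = 1999899757799 / 216875133794304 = 0.01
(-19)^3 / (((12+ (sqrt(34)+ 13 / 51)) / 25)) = -5465765625 / 302191+ 446006475*sqrt(34) / 302191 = -9481.17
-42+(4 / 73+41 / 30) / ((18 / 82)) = -700187 / 19710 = -35.52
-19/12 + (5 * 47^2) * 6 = 795221/12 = 66268.42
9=9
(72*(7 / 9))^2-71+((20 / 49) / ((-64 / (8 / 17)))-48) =5026317 / 1666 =3017.00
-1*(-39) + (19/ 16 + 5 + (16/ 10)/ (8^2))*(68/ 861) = 97147/ 2460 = 39.49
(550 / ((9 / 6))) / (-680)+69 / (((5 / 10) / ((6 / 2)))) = 42173 / 102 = 413.46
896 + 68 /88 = 19729 /22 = 896.77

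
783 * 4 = 3132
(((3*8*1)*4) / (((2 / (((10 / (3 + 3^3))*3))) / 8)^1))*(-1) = -384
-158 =-158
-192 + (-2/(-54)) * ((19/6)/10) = -311021/1620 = -191.99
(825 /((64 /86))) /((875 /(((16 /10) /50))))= 1419 /35000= 0.04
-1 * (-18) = 18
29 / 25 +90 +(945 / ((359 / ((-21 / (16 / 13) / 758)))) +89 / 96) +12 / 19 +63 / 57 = 290875904003 / 3102190800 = 93.76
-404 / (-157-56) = 404 / 213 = 1.90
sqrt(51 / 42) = sqrt(238) / 14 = 1.10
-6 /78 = -1 /13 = -0.08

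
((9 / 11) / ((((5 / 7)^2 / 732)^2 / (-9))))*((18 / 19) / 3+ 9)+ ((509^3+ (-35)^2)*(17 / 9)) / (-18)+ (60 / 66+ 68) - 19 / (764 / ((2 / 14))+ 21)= -326205366051576016 / 2103976875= -155042277.28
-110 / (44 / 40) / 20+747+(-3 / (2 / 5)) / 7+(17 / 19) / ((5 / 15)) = 197801 / 266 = 743.61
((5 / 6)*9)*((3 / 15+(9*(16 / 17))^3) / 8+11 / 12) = 45344929 / 78608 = 576.85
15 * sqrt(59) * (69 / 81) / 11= 115 * sqrt(59) / 99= 8.92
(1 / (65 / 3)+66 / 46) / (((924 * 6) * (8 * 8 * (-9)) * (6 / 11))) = -41 / 48222720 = -0.00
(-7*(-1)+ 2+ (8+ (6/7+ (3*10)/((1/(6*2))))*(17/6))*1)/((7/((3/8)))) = 5457/98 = 55.68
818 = 818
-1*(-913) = 913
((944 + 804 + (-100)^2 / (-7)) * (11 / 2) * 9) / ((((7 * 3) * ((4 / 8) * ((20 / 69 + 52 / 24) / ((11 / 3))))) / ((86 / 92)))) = 11633908 / 5537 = 2101.12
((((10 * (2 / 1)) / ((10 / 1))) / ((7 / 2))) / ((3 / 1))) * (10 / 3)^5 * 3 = 400000 / 1701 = 235.16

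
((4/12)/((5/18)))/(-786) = -1/655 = -0.00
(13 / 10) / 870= 13 / 8700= 0.00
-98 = -98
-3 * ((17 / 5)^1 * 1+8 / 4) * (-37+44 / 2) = 243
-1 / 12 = -0.08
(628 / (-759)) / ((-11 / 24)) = 5024 / 2783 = 1.81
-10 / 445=-2 / 89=-0.02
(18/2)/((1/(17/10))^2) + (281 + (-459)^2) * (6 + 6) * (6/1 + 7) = 3291009801/100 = 32910098.01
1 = 1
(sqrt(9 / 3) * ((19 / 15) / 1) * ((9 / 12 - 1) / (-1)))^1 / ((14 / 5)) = 19 * sqrt(3) / 168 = 0.20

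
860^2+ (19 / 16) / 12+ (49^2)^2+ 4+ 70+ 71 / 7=8742028165 / 1344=6504485.24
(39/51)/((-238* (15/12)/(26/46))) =-338/232645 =-0.00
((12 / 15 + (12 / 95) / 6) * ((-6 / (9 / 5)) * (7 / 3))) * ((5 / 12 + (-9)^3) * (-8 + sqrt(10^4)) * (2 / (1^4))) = 146392792 / 171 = 856098.20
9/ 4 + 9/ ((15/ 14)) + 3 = 273/ 20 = 13.65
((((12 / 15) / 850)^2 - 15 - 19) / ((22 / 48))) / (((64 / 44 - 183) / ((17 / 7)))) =3684749904 / 3713171875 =0.99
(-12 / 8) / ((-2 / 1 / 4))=3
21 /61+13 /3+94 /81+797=3966823 /4941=802.84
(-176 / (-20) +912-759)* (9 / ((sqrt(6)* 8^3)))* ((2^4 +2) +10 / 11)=31551* sqrt(6) / 3520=21.96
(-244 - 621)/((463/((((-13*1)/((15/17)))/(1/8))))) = 305864/1389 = 220.20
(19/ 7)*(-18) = -342/ 7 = -48.86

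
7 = 7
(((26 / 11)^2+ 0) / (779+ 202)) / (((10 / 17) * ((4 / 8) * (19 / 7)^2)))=563108 / 214255305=0.00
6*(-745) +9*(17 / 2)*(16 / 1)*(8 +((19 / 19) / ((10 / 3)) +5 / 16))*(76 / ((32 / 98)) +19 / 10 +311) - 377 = 1149446321 / 200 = 5747231.60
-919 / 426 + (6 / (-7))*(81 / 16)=-77491 / 11928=-6.50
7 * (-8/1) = -56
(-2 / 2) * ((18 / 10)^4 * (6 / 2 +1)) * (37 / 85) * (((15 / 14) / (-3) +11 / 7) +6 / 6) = -15050934 / 371875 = -40.47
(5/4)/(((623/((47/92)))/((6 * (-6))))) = -2115/57316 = -0.04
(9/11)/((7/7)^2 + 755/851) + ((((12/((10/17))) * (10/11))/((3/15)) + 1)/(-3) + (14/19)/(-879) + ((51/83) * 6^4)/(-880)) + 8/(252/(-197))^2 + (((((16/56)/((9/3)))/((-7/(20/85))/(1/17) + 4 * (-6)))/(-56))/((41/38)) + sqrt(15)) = -188765825588676814876/7036771695541402815 + sqrt(15) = -22.95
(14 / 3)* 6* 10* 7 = 1960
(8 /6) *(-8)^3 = -2048 /3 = -682.67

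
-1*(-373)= 373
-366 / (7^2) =-366 / 49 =-7.47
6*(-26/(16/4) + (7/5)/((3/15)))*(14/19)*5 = 11.05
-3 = -3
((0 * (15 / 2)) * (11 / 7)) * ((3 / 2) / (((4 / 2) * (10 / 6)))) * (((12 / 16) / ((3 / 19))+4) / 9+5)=0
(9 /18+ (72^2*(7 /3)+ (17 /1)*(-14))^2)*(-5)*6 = -4218364935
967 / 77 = 12.56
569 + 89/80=45609/80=570.11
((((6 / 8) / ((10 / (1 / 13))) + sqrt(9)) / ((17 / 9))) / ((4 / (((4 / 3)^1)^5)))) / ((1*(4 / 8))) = 3.35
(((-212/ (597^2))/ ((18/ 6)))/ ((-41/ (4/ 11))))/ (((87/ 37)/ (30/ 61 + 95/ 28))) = 52044940/ 17914041934173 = 0.00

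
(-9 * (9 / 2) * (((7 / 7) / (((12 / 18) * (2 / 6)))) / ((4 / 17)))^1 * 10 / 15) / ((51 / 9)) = -729 / 8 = -91.12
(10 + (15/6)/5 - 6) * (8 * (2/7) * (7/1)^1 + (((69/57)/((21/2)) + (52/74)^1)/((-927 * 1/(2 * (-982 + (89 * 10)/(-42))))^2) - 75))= -308645955615857/1243254854646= -248.26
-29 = -29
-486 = -486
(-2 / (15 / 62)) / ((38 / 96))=-1984 / 95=-20.88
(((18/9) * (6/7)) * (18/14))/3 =36/49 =0.73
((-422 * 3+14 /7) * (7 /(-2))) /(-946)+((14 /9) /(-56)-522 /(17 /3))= -28027633 /289476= -96.82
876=876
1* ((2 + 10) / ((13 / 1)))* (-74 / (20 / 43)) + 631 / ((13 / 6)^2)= -10518 / 845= -12.45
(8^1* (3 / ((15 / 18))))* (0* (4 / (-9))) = 0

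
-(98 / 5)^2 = -9604 / 25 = -384.16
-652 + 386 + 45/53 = -14053/53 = -265.15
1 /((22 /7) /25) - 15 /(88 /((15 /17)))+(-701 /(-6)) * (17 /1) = 8948941 /4488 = 1993.97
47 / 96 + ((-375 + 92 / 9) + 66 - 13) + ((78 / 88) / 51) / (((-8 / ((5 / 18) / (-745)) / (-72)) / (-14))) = -2497939261 / 8024544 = -311.29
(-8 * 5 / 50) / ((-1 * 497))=4 / 2485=0.00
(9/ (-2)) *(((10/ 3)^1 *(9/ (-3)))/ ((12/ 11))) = 41.25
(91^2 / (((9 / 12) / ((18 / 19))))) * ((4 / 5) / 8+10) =10036572 / 95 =105648.13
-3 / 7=-0.43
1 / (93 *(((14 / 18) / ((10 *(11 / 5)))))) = 66 / 217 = 0.30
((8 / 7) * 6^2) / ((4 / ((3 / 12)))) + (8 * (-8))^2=28690 / 7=4098.57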